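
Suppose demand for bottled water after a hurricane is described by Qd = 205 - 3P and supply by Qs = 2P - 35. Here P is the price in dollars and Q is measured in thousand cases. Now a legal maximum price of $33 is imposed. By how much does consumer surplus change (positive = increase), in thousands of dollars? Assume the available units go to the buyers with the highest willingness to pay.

Setting quantity demanded equal to quantity supplied, 205 - 3P = 2P - 35, gives P* = 48 and Q* = 61.
Since 33 < 48, the ceiling is binding.
At P = 33: Qd = 205 - 3·33 = 106 and Qs = 2·33 - 35 = 31.
Consumer surplus without the control is ½ · (205/3 - 48) · 61 = 3721/6.
With the ceiling, 31 units are sold at 33 (assume they go to the highest-value buyers). The demand price at Q = 31 is 58, so CS = ½ · [(205/3 - 33) + (58 - 33)] · 31 = 5611/6.
Change in consumer surplus = 5611/6 - 3721/6 = 315.

315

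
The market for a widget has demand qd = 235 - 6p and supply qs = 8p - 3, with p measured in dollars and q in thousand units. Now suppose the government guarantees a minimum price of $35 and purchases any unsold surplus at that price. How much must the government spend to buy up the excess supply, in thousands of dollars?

8820

Equilibrium: 235 - 6p = 8p - 3, so 238 = 14p and p* = 17, q* = 133.
The floor of 35 is above the equilibrium price 17, so it binds.
At p = 35: qd = 235 - 6·35 = 25 and qs = 8·35 - 3 = 277.
Surplus = qs - qd = 252.
Government expenditure = surplus × support price = 252 × 35 = 8820.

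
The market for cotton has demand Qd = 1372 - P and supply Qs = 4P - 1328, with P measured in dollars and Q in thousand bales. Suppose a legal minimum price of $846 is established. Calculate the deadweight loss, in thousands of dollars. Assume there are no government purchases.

In a free market, 1372 - P = 4P - 1328 gives the equilibrium P* = 540, Q* = 832.
Since 846 > 540, the floor is binding.
At P = 846: Qd = 1372 - 846 = 526 and Qs = 4·846 - 1328 = 2056.
Quantity traded falls to 526. At Q = 526 the demand price is 1372 - 526 = 846 and the supply price is (1328 + 526)/4 = 463.5.
Deadweight loss = ½ · (846 - 463.5) · (832 - 526) = ½ · 382.5 · 306 = 58522.5.

58522.5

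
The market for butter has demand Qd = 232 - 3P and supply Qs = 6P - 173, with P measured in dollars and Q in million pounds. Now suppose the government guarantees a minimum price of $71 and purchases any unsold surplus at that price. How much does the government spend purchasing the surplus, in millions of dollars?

16614

In a free market, 232 - 3P = 6P - 173 gives the equilibrium P* = 45, Q* = 97.
Because the floor (71) lies above the market-clearing price, it is binding.
At P = 71: Qd = 232 - 3·71 = 19 and Qs = 6·71 - 173 = 253.
Surplus = Qs - Qd = 234.
Government expenditure = surplus × support price = 234 × 71 = 16614.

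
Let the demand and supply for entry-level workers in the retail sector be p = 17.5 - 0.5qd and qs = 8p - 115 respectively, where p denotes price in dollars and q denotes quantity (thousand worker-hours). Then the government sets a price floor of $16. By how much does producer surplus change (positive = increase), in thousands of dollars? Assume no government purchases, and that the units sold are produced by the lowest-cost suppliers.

Rearranging demand gives qd = 35 - 2p. Without the control the market clears where 35 - 2p = 8p - 115, i.e. p* = 15 and q* = 5.
Since 16 > 15, the floor is binding.
At p = 16: qd = 35 - 2·16 = 3 and qs = 8·16 - 115 = 13.
Producer surplus without the control is ½ · (15 - 14.375) · 5 = 1.5625.
With the floor, 3 units are sold at 16. The supply price at q = 3 is 14.75, so PS = ½ · [(16 - 14.375) + (16 - 14.75)] · 3 = 4.3125.
Change in producer surplus = 4.3125 - 1.5625 = 2.75.

2.75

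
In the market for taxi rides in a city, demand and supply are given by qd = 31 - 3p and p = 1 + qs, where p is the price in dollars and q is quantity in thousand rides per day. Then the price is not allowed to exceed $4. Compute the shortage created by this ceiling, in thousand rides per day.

Rearranging supply gives qs = p - 1. Equilibrium: 31 - 3p = p - 1, so 32 = 4p and p* = 8, q* = 7.
Since 4 < 8, the ceiling is binding.
At p = 4: qd = 31 - 3·4 = 19 and qs = 4 - 1 = 3.
Shortage = qd - qs = 19 - 3 = 16.

16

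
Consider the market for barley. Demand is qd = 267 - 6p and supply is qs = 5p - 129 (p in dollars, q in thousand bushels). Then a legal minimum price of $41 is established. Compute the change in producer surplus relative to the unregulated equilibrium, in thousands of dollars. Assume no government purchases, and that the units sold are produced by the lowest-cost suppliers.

15

Setting quantity demanded equal to quantity supplied, 267 - 6p = 5p - 129, gives p* = 36 and q* = 51.
Since 41 > 36, the floor is binding.
At p = 41: qd = 267 - 6·41 = 21 and qs = 5·41 - 129 = 76.
Producer surplus without the control is ½ · (36 - 25.8) · 51 = 260.1.
With the floor, 21 units are sold at 41. The supply price at q = 21 is 30, so PS = ½ · [(41 - 25.8) + (41 - 30)] · 21 = 275.1.
Change in producer surplus = 275.1 - 260.1 = 15.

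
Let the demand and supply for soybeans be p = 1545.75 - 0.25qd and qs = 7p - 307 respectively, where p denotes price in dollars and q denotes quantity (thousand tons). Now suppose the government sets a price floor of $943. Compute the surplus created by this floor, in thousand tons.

3883

Rearranging demand gives qd = 6183 - 4p. In a free market, 6183 - 4p = 7p - 307 gives the equilibrium p* = 590, q* = 3823.
Since 943 > 590, the floor is binding.
At p = 943: qd = 6183 - 4·943 = 2411 and qs = 7·943 - 307 = 6294.
Surplus = qs - qd = 6294 - 2411 = 3883.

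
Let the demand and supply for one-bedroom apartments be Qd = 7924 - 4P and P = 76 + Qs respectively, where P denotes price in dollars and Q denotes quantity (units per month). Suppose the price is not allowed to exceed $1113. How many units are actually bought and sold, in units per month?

Rearranging supply gives Qs = P - 76. In a free market, 7924 - 4P = P - 76 gives the equilibrium P* = 1600, Q* = 1524.
The ceiling of 1113 is below the equilibrium price 1600, so it binds.
At P = 1113: Qd = 7924 - 4·1113 = 3472 and Qs = 1113 - 76 = 1037.
The quantity actually transacted is the short side, supply: 1037.

1037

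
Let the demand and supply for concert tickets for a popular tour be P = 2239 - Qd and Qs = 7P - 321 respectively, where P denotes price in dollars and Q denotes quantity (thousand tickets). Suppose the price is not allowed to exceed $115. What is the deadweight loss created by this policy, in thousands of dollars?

Rearranging demand gives Qd = 2239 - P. Setting quantity demanded equal to quantity supplied, 2239 - P = 7P - 321, gives P* = 320 and Q* = 1919.
Because the ceiling (115) lies below the market-clearing price, it is binding.
At P = 115: Qd = 2239 - 115 = 2124 and Qs = 7·115 - 321 = 484.
Quantity traded falls to 484. At Q = 484 the demand price is 2239 - 484 = 1755 and the supply price is (321 + 484)/7 = 115.
Deadweight loss = ½ · (1755 - 115) · (1919 - 484) = ½ · 1640 · 1435 = 1176700.

1176700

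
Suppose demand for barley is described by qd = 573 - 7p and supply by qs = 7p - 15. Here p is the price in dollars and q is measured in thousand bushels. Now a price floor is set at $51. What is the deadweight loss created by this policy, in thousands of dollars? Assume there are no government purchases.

Setting quantity demanded equal to quantity supplied, 573 - 7p = 7p - 15, gives p* = 42 and q* = 279.
Because the floor (51) lies above the market-clearing price, it is binding.
At p = 51: qd = 573 - 7·51 = 216 and qs = 7·51 - 15 = 342.
Quantity traded falls to 216. At q = 216 the demand price is (573 - 216)/7 = 51 and the supply price is (15 + 216)/7 = 33.
Deadweight loss = ½ · (51 - 33) · (279 - 216) = ½ · 18 · 63 = 567.

567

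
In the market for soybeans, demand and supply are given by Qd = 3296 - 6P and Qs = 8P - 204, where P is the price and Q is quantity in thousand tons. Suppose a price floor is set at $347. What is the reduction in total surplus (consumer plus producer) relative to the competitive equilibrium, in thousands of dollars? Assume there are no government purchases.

In a free market, 3296 - 6P = 8P - 204 gives the equilibrium P* = 250, Q* = 1796.
The floor of 347 is above the equilibrium price 250, so it binds.
At P = 347: Qd = 3296 - 6·347 = 1214 and Qs = 8·347 - 204 = 2572.
Quantity traded falls to 1214. At Q = 1214 the demand price is (3296 - 1214)/6 = 347 and the supply price is (204 + 1214)/8 = 177.25.
Deadweight loss = ½ · (347 - 177.25) · (1796 - 1214) = ½ · 169.75 · 582 = 49397.25.

49397.25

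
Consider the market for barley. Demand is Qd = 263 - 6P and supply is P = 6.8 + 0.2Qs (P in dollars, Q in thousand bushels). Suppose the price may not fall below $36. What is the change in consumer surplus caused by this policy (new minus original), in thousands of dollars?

-666

Rearranging supply gives Qs = 5P - 34. Without the control the market clears where 263 - 6P = 5P - 34, i.e. P* = 27 and Q* = 101.
The floor of 36 is above the equilibrium price 27, so it binds.
At P = 36: Qd = 263 - 6·36 = 47 and Qs = 5·36 - 34 = 146.
Consumer surplus without the control is ½ · (263/6 - 27) · 101 = 10201/12.
With the floor, consumers buy 47 units at 36, so CS = ½ · (263/6 - 36) · 47 = 2209/12.
Change in consumer surplus = 2209/12 - 10201/12 = -666.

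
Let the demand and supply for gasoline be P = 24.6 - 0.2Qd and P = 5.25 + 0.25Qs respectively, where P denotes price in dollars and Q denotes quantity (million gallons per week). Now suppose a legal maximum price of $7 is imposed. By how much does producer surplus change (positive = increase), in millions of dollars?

Rearranging demand gives Qd = 123 - 5P; rearranging supply gives Qs = 4P - 21. Without the control the market clears where 123 - 5P = 4P - 21, i.e. P* = 16 and Q* = 43.
The ceiling of 7 is below the equilibrium price 16, so it binds.
At P = 7: Qd = 123 - 5·7 = 88 and Qs = 4·7 - 21 = 7.
Producer surplus without the control is ½ · (16 - 5.25) · 43 = 231.125.
With the ceiling, producers sell 7 units at 7, so PS = ½ · (7 - 5.25) · 7 = 6.125.
Change in producer surplus = 6.125 - 231.125 = -225.

-225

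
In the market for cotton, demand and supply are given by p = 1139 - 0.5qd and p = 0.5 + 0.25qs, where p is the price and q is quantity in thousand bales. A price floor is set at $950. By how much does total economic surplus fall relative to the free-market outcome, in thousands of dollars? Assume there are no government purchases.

487350

Rearranging demand gives qd = 2278 - 2p; rearranging supply gives qs = 4p - 2. Setting quantity demanded equal to quantity supplied, 2278 - 2p = 4p - 2, gives p* = 380 and q* = 1518.
The floor of 950 is above the equilibrium price 380, so it binds.
At p = 950: qd = 2278 - 2·950 = 378 and qs = 4·950 - 2 = 3798.
Quantity traded falls to 378. At q = 378 the demand price is (2278 - 378)/2 = 950 and the supply price is (2 + 378)/4 = 95.
Deadweight loss = ½ · (950 - 95) · (1518 - 378) = ½ · 855 · 1140 = 487350.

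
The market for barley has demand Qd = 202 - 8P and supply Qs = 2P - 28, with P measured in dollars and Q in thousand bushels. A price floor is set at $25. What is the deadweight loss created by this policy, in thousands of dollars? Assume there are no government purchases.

Without the control the market clears where 202 - 8P = 2P - 28, i.e. P* = 23 and Q* = 18.
Because the floor (25) lies above the market-clearing price, it is binding.
At P = 25: Qd = 202 - 8·25 = 2 and Qs = 2·25 - 28 = 22.
Quantity traded falls to 2. At Q = 2 the demand price is (202 - 2)/8 = 25 and the supply price is (28 + 2)/2 = 15.
Deadweight loss = ½ · (25 - 15) · (18 - 2) = ½ · 10 · 16 = 80.

80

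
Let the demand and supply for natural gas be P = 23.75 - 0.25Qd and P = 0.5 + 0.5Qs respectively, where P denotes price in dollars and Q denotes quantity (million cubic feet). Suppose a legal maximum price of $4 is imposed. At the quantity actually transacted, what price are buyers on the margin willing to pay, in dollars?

22

Rearranging demand gives Qd = 95 - 4P; rearranging supply gives Qs = 2P - 1. Equilibrium: 95 - 4P = 2P - 1, so 96 = 6P and P* = 16, Q* = 31.
The ceiling of 4 is below the equilibrium price 16, so it binds.
At P = 4: Qd = 95 - 4·4 = 79 and Qs = 2·4 - 1 = 7.
Only 7 units reach the market. On the demand curve, the marginal buyer's willingness to pay at Q = 7 is (95 - 7)/4 = 22.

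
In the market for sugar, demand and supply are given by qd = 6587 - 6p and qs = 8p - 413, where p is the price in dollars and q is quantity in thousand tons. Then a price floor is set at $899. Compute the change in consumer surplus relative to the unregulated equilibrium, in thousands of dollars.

-953610

Equilibrium: 6587 - 6p = 8p - 413, so 7000 = 14p and p* = 500, q* = 3587.
The floor of 899 is above the equilibrium price 500, so it binds.
At p = 899: qd = 6587 - 6·899 = 1193 and qs = 8·899 - 413 = 6779.
Consumer surplus without the control is ½ · (6587/6 - 500) · 3587 = 12866569/12.
With the floor, consumers buy 1193 units at 899, so CS = ½ · (6587/6 - 899) · 1193 = 1423249/12.
Change in consumer surplus = 1423249/12 - 12866569/12 = -953610.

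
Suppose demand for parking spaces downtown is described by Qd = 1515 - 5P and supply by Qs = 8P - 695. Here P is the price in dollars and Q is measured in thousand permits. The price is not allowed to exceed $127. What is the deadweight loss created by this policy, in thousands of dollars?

In a free market, 1515 - 5P = 8P - 695 gives the equilibrium P* = 170, Q* = 665.
Since 127 < 170, the ceiling is binding.
At P = 127: Qd = 1515 - 5·127 = 880 and Qs = 8·127 - 695 = 321.
Quantity traded falls to 321. At Q = 321 the demand price is (1515 - 321)/5 = 238.8 and the supply price is (695 + 321)/8 = 127.
Deadweight loss = ½ · (238.8 - 127) · (665 - 321) = ½ · 111.8 · 344 = 19229.6.

19229.6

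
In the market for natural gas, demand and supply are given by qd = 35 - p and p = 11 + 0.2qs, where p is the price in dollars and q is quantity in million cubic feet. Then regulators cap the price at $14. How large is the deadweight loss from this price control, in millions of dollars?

Rearranging supply gives qs = 5p - 55. In a free market, 35 - p = 5p - 55 gives the equilibrium p* = 15, q* = 20.
Since 14 < 15, the ceiling is binding.
At p = 14: qd = 35 - 14 = 21 and qs = 5·14 - 55 = 15.
Quantity traded falls to 15. At q = 15 the demand price is 35 - 15 = 20 and the supply price is (55 + 15)/5 = 14.
Deadweight loss = ½ · (20 - 14) · (20 - 15) = ½ · 6 · 5 = 15.

15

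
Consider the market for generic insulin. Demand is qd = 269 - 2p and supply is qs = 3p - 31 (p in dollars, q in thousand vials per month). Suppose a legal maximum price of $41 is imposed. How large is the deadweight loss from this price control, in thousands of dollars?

1353.75

Without the control the market clears where 269 - 2p = 3p - 31, i.e. p* = 60 and q* = 149.
The ceiling of 41 is below the equilibrium price 60, so it binds.
At p = 41: qd = 269 - 2·41 = 187 and qs = 3·41 - 31 = 92.
Quantity traded falls to 92. At q = 92 the demand price is (269 - 92)/2 = 88.5 and the supply price is (31 + 92)/3 = 41.
Deadweight loss = ½ · (88.5 - 41) · (149 - 92) = ½ · 47.5 · 57 = 1353.75.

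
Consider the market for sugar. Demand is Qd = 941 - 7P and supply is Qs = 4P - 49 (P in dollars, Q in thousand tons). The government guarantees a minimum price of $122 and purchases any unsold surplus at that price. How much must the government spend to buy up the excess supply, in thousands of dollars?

42944

Equilibrium: 941 - 7P = 4P - 49, so 990 = 11P and P* = 90, Q* = 311.
Because the floor (122) lies above the market-clearing price, it is binding.
At P = 122: Qd = 941 - 7·122 = 87 and Qs = 4·122 - 49 = 439.
Surplus = Qs - Qd = 352.
Government expenditure = surplus × support price = 352 × 122 = 42944.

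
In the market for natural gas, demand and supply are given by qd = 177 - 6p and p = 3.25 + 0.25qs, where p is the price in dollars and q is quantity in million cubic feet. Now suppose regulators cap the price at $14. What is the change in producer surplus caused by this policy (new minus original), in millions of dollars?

Rearranging supply gives qs = 4p - 13. Equilibrium: 177 - 6p = 4p - 13, so 190 = 10p and p* = 19, q* = 63.
Since 14 < 19, the ceiling is binding.
At p = 14: qd = 177 - 6·14 = 93 and qs = 4·14 - 13 = 43.
Producer surplus without the control is ½ · (19 - 3.25) · 63 = 496.125.
With the ceiling, producers sell 43 units at 14, so PS = ½ · (14 - 3.25) · 43 = 231.125.
Change in producer surplus = 231.125 - 496.125 = -265.

-265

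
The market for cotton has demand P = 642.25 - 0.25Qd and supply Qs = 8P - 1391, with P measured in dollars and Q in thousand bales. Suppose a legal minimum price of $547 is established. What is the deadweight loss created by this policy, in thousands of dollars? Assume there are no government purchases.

Rearranging demand gives Qd = 2569 - 4P. In a free market, 2569 - 4P = 8P - 1391 gives the equilibrium P* = 330, Q* = 1249.
The floor of 547 is above the equilibrium price 330, so it binds.
At P = 547: Qd = 2569 - 4·547 = 381 and Qs = 8·547 - 1391 = 2985.
Quantity traded falls to 381. At Q = 381 the demand price is (2569 - 381)/4 = 547 and the supply price is (1391 + 381)/8 = 221.5.
Deadweight loss = ½ · (547 - 221.5) · (1249 - 381) = ½ · 325.5 · 868 = 141267.

141267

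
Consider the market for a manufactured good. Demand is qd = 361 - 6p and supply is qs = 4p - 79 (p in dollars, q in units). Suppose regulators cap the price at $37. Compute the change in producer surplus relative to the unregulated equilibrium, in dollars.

Setting quantity demanded equal to quantity supplied, 361 - 6p = 4p - 79, gives p* = 44 and q* = 97.
Because the ceiling (37) lies below the market-clearing price, it is binding.
At p = 37: qd = 361 - 6·37 = 139 and qs = 4·37 - 79 = 69.
Producer surplus without the control is ½ · (44 - 19.75) · 97 = 1176.125.
With the ceiling, producers sell 69 units at 37, so PS = ½ · (37 - 19.75) · 69 = 595.125.
Change in producer surplus = 595.125 - 1176.125 = -581.

-581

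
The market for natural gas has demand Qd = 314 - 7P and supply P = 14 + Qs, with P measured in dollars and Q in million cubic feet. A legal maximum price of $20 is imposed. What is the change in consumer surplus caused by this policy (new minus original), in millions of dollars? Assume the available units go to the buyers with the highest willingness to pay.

Rearranging supply gives Qs = P - 14. In a free market, 314 - 7P = P - 14 gives the equilibrium P* = 41, Q* = 27.
Because the ceiling (20) lies below the market-clearing price, it is binding.
At P = 20: Qd = 314 - 7·20 = 174 and Qs = 20 - 14 = 6.
Consumer surplus without the control is ½ · (314/7 - 41) · 27 = 729/14.
With the ceiling, 6 units are sold at 20 (assume they go to the highest-value buyers). The demand price at Q = 6 is 44, so CS = ½ · [(314/7 - 20) + (44 - 20)] · 6 = 1026/7.
Change in consumer surplus = 1026/7 - 729/14 = 94.5.

94.5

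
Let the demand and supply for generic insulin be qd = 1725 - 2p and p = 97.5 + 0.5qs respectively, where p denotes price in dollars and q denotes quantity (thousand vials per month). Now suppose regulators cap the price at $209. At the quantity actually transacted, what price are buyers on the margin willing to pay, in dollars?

751

Rearranging supply gives qs = 2p - 195. Setting quantity demanded equal to quantity supplied, 1725 - 2p = 2p - 195, gives p* = 480 and q* = 765.
Since 209 < 480, the ceiling is binding.
At p = 209: qd = 1725 - 2·209 = 1307 and qs = 2·209 - 195 = 223.
Only 223 units reach the market. On the demand curve, the marginal buyer's willingness to pay at q = 223 is (1725 - 223)/2 = 751.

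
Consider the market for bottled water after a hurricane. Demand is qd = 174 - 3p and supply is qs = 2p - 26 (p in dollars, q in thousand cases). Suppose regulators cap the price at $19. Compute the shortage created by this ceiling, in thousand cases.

105

In a free market, 174 - 3p = 2p - 26 gives the equilibrium p* = 40, q* = 54.
Since 19 < 40, the ceiling is binding.
At p = 19: qd = 174 - 3·19 = 117 and qs = 2·19 - 26 = 12.
Shortage = qd - qs = 117 - 12 = 105.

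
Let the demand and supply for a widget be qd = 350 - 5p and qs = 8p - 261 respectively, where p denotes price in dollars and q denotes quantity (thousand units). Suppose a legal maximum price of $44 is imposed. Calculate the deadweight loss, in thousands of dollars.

93.6

Setting quantity demanded equal to quantity supplied, 350 - 5p = 8p - 261, gives p* = 47 and q* = 115.
Since 44 < 47, the ceiling is binding.
At p = 44: qd = 350 - 5·44 = 130 and qs = 8·44 - 261 = 91.
Quantity traded falls to 91. At q = 91 the demand price is (350 - 91)/5 = 51.8 and the supply price is (261 + 91)/8 = 44.
Deadweight loss = ½ · (51.8 - 44) · (115 - 91) = ½ · 7.8 · 24 = 93.6.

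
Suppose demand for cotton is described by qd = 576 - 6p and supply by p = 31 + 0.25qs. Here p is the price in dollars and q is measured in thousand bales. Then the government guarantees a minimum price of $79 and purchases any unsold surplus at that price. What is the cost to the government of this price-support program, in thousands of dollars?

Rearranging supply gives qs = 4p - 124. Without the control the market clears where 576 - 6p = 4p - 124, i.e. p* = 70 and q* = 156.
The floor of 79 is above the equilibrium price 70, so it binds.
At p = 79: qd = 576 - 6·79 = 102 and qs = 4·79 - 124 = 192.
Surplus = qs - qd = 90.
Government expenditure = surplus × support price = 90 × 79 = 7110.

7110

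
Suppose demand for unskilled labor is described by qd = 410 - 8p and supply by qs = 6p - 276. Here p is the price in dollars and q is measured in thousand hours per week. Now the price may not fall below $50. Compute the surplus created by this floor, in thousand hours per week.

Setting quantity demanded equal to quantity supplied, 410 - 8p = 6p - 276, gives p* = 49 and q* = 18.
Because the floor (50) lies above the market-clearing price, it is binding.
At p = 50: qd = 410 - 8·50 = 10 and qs = 6·50 - 276 = 24.
Surplus = qs - qd = 24 - 10 = 14.

14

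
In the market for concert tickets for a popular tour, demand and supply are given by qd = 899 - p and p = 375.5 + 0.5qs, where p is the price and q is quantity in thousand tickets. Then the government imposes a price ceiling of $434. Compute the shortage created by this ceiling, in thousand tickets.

Rearranging supply gives qs = 2p - 751. Setting quantity demanded equal to quantity supplied, 899 - p = 2p - 751, gives p* = 550 and q* = 349.
Because the ceiling (434) lies below the market-clearing price, it is binding.
At p = 434: qd = 899 - 434 = 465 and qs = 2·434 - 751 = 117.
Shortage = qd - qs = 465 - 117 = 348.

348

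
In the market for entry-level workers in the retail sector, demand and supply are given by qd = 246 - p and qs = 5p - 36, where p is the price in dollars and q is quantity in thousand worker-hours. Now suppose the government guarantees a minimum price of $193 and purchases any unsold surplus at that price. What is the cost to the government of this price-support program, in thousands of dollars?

Equilibrium: 246 - p = 5p - 36, so 282 = 6p and p* = 47, q* = 199.
Since 193 > 47, the floor is binding.
At p = 193: qd = 246 - 193 = 53 and qs = 5·193 - 36 = 929.
Surplus = qs - qd = 876.
Government expenditure = surplus × support price = 876 × 193 = 169068.

169068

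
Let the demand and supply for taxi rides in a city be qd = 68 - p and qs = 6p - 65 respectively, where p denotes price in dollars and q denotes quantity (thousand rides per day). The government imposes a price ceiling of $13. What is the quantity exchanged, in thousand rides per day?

In a free market, 68 - p = 6p - 65 gives the equilibrium p* = 19, q* = 49.
The ceiling of 13 is below the equilibrium price 19, so it binds.
At p = 13: qd = 68 - 13 = 55 and qs = 6·13 - 65 = 13.
The quantity actually transacted is the short side, supply: 13.

13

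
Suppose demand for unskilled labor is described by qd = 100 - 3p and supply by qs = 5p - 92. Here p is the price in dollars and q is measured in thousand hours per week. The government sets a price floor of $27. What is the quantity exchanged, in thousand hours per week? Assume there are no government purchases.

Equilibrium: 100 - 3p = 5p - 92, so 192 = 8p and p* = 24, q* = 28.
The floor of 27 is above the equilibrium price 24, so it binds.
At p = 27: qd = 100 - 3·27 = 19 and qs = 5·27 - 92 = 43.
The quantity actually transacted is the short side, demand: 19.

19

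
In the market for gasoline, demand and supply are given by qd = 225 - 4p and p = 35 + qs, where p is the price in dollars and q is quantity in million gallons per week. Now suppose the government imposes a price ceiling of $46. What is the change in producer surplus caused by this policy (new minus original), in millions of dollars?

Rearranging supply gives qs = p - 35. Setting quantity demanded equal to quantity supplied, 225 - 4p = p - 35, gives p* = 52 and q* = 17.
Since 46 < 52, the ceiling is binding.
At p = 46: qd = 225 - 4·46 = 41 and qs = 46 - 35 = 11.
Producer surplus without the control is ½ · (52 - 35) · 17 = 144.5.
With the ceiling, producers sell 11 units at 46, so PS = ½ · (46 - 35) · 11 = 60.5.
Change in producer surplus = 60.5 - 144.5 = -84.

-84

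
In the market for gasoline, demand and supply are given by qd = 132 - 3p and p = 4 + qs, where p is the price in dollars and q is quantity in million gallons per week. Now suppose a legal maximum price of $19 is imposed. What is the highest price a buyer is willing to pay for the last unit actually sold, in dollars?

Rearranging supply gives qs = p - 4. Without the control the market clears where 132 - 3p = p - 4, i.e. p* = 34 and q* = 30.
Since 19 < 34, the ceiling is binding.
At p = 19: qd = 132 - 3·19 = 75 and qs = 19 - 4 = 15.
Only 15 units reach the market. On the demand curve, the marginal buyer's willingness to pay at q = 15 is (132 - 15)/3 = 39.

39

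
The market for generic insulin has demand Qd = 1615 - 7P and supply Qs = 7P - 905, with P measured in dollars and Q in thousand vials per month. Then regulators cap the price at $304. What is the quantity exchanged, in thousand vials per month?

355

Setting quantity demanded equal to quantity supplied, 1615 - 7P = 7P - 905, gives P* = 180 and Q* = 355.
Since 304 is above P* = 180, the ceiling does not bind and the free-market outcome prevails.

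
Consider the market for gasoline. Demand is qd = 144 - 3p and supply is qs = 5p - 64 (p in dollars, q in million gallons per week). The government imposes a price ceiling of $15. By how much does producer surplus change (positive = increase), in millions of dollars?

-423.5

In a free market, 144 - 3p = 5p - 64 gives the equilibrium p* = 26, q* = 66.
Because the ceiling (15) lies below the market-clearing price, it is binding.
At p = 15: qd = 144 - 3·15 = 99 and qs = 5·15 - 64 = 11.
Producer surplus without the control is ½ · (26 - 12.8) · 66 = 435.6.
With the ceiling, producers sell 11 units at 15, so PS = ½ · (15 - 12.8) · 11 = 12.1.
Change in producer surplus = 12.1 - 435.6 = -423.5.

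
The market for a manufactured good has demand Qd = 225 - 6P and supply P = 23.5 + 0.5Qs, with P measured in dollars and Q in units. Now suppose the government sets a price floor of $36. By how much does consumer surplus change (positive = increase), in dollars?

-30

Rearranging supply gives Qs = 2P - 47. In a free market, 225 - 6P = 2P - 47 gives the equilibrium P* = 34, Q* = 21.
Since 36 > 34, the floor is binding.
At P = 36: Qd = 225 - 6·36 = 9 and Qs = 2·36 - 47 = 25.
Consumer surplus without the control is ½ · (37.5 - 34) · 21 = 36.75.
With the floor, consumers buy 9 units at 36, so CS = ½ · (37.5 - 36) · 9 = 6.75.
Change in consumer surplus = 6.75 - 36.75 = -30.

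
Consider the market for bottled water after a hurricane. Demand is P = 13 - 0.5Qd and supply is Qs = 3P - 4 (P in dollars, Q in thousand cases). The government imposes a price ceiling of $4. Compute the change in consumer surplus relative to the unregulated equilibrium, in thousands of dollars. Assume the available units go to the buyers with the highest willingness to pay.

7

Rearranging demand gives Qd = 26 - 2P. In a free market, 26 - 2P = 3P - 4 gives the equilibrium P* = 6, Q* = 14.
The ceiling of 4 is below the equilibrium price 6, so it binds.
At P = 4: Qd = 26 - 2·4 = 18 and Qs = 3·4 - 4 = 8.
Consumer surplus without the control is ½ · (13 - 6) · 14 = 49.
With the ceiling, 8 units are sold at 4 (assume they go to the highest-value buyers). The demand price at Q = 8 is 9, so CS = ½ · [(13 - 4) + (9 - 4)] · 8 = 56.
Change in consumer surplus = 56 - 49 = 7.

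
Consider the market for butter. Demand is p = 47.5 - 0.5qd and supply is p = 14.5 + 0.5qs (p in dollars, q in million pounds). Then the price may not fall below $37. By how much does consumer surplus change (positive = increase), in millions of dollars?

Rearranging demand gives qd = 95 - 2p; rearranging supply gives qs = 2p - 29. In a free market, 95 - 2p = 2p - 29 gives the equilibrium p* = 31, q* = 33.
The floor of 37 is above the equilibrium price 31, so it binds.
At p = 37: qd = 95 - 2·37 = 21 and qs = 2·37 - 29 = 45.
Consumer surplus without the control is ½ · (47.5 - 31) · 33 = 272.25.
With the floor, consumers buy 21 units at 37, so CS = ½ · (47.5 - 37) · 21 = 110.25.
Change in consumer surplus = 110.25 - 272.25 = -162.

-162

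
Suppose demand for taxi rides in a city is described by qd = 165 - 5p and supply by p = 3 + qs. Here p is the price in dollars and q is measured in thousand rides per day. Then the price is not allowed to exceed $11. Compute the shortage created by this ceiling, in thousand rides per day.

102

Rearranging supply gives qs = p - 3. Setting quantity demanded equal to quantity supplied, 165 - 5p = p - 3, gives p* = 28 and q* = 25.
Since 11 < 28, the ceiling is binding.
At p = 11: qd = 165 - 5·11 = 110 and qs = 11 - 3 = 8.
Shortage = qd - qs = 110 - 8 = 102.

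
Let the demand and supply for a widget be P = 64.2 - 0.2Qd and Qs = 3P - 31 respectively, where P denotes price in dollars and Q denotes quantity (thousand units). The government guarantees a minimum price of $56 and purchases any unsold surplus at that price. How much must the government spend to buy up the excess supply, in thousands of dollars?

Rearranging demand gives Qd = 321 - 5P. Equilibrium: 321 - 5P = 3P - 31, so 352 = 8P and P* = 44, Q* = 101.
Since 56 > 44, the floor is binding.
At P = 56: Qd = 321 - 5·56 = 41 and Qs = 3·56 - 31 = 137.
Surplus = Qs - Qd = 96.
Government expenditure = surplus × support price = 96 × 56 = 5376.

5376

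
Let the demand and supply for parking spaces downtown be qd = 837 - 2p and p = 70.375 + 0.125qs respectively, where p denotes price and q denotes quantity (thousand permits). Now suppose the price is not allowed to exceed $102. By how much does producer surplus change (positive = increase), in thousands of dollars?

Rearranging supply gives qs = 8p - 563. Setting quantity demanded equal to quantity supplied, 837 - 2p = 8p - 563, gives p* = 140 and q* = 557.
Since 102 < 140, the ceiling is binding.
At p = 102: qd = 837 - 2·102 = 633 and qs = 8·102 - 563 = 253.
Producer surplus without the control is ½ · (140 - 70.375) · 557 = 19390.5625.
With the ceiling, producers sell 253 units at 102, so PS = ½ · (102 - 70.375) · 253 = 4000.5625.
Change in producer surplus = 4000.5625 - 19390.5625 = -15390.

-15390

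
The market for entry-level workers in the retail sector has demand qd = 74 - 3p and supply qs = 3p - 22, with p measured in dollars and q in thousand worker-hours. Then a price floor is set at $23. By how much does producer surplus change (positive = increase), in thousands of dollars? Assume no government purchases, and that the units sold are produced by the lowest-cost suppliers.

-38.5

In a free market, 74 - 3p = 3p - 22 gives the equilibrium p* = 16, q* = 26.
The floor of 23 is above the equilibrium price 16, so it binds.
At p = 23: qd = 74 - 3·23 = 5 and qs = 3·23 - 22 = 47.
Producer surplus without the control is ½ · (16 - 22/3) · 26 = 338/3.
With the floor, 5 units are sold at 23. The supply price at q = 5 is 9, so PS = ½ · [(23 - 22/3) + (23 - 9)] · 5 = 445/6.
Change in producer surplus = 445/6 - 338/3 = -38.5.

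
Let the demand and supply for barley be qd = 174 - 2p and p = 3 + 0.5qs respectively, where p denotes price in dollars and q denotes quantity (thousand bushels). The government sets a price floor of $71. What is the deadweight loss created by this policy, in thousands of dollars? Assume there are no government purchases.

1352

Rearranging supply gives qs = 2p - 6. Equilibrium: 174 - 2p = 2p - 6, so 180 = 4p and p* = 45, q* = 84.
Because the floor (71) lies above the market-clearing price, it is binding.
At p = 71: qd = 174 - 2·71 = 32 and qs = 2·71 - 6 = 136.
Quantity traded falls to 32. At q = 32 the demand price is (174 - 32)/2 = 71 and the supply price is (6 + 32)/2 = 19.
Deadweight loss = ½ · (71 - 19) · (84 - 32) = ½ · 52 · 52 = 1352.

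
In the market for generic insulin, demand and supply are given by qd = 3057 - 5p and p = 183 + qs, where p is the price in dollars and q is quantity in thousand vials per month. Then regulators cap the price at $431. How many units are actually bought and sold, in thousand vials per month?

248

Rearranging supply gives qs = p - 183. Setting quantity demanded equal to quantity supplied, 3057 - 5p = p - 183, gives p* = 540 and q* = 357.
Because the ceiling (431) lies below the market-clearing price, it is binding.
At p = 431: qd = 3057 - 5·431 = 902 and qs = 431 - 183 = 248.
The quantity actually transacted is the short side, supply: 248.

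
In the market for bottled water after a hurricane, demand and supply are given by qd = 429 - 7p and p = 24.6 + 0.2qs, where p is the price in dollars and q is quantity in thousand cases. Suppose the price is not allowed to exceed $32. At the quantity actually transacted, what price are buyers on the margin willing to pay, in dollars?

56

Rearranging supply gives qs = 5p - 123. Without the control the market clears where 429 - 7p = 5p - 123, i.e. p* = 46 and q* = 107.
Since 32 < 46, the ceiling is binding.
At p = 32: qd = 429 - 7·32 = 205 and qs = 5·32 - 123 = 37.
Only 37 units reach the market. On the demand curve, the marginal buyer's willingness to pay at q = 37 is (429 - 37)/7 = 56.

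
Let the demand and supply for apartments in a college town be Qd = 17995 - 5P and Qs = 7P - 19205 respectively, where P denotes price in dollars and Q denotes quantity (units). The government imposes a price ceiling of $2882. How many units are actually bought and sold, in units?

In a free market, 17995 - 5P = 7P - 19205 gives the equilibrium P* = 3100, Q* = 2495.
Since 2882 < 3100, the ceiling is binding.
At P = 2882: Qd = 17995 - 5·2882 = 3585 and Qs = 7·2882 - 19205 = 969.
The quantity actually transacted is the short side, supply: 969.

969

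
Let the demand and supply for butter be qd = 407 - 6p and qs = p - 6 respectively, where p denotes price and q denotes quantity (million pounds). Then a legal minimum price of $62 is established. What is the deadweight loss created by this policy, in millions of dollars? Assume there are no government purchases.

189

In a free market, 407 - 6p = p - 6 gives the equilibrium p* = 59, q* = 53.
Since 62 > 59, the floor is binding.
At p = 62: qd = 407 - 6·62 = 35 and qs = 62 - 6 = 56.
Quantity traded falls to 35. At q = 35 the demand price is (407 - 35)/6 = 62 and the supply price is 6 + 35 = 41.
Deadweight loss = ½ · (62 - 41) · (53 - 35) = ½ · 21 · 18 = 189.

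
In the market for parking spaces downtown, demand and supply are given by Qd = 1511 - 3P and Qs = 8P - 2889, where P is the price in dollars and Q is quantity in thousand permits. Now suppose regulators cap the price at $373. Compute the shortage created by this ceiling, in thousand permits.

In a free market, 1511 - 3P = 8P - 2889 gives the equilibrium P* = 400, Q* = 311.
Since 373 < 400, the ceiling is binding.
At P = 373: Qd = 1511 - 3·373 = 392 and Qs = 8·373 - 2889 = 95.
Shortage = Qd - Qs = 392 - 95 = 297.

297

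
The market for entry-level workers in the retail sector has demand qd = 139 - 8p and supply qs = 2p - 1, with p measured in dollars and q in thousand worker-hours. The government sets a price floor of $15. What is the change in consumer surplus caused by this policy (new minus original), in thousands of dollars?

-23

Setting quantity demanded equal to quantity supplied, 139 - 8p = 2p - 1, gives p* = 14 and q* = 27.
Because the floor (15) lies above the market-clearing price, it is binding.
At p = 15: qd = 139 - 8·15 = 19 and qs = 2·15 - 1 = 29.
Consumer surplus without the control is ½ · (17.375 - 14) · 27 = 45.5625.
With the floor, consumers buy 19 units at 15, so CS = ½ · (17.375 - 15) · 19 = 22.5625.
Change in consumer surplus = 22.5625 - 45.5625 = -23.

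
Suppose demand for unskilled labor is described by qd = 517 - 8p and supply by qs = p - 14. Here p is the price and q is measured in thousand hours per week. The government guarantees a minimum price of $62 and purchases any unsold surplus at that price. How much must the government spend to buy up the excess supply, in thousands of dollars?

Setting quantity demanded equal to quantity supplied, 517 - 8p = p - 14, gives p* = 59 and q* = 45.
Since 62 > 59, the floor is binding.
At p = 62: qd = 517 - 8·62 = 21 and qs = 62 - 14 = 48.
Surplus = qs - qd = 27.
Government expenditure = surplus × support price = 27 × 62 = 1674.

1674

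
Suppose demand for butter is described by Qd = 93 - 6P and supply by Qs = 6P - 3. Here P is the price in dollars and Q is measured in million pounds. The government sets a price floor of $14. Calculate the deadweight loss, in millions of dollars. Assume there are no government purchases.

Setting quantity demanded equal to quantity supplied, 93 - 6P = 6P - 3, gives P* = 8 and Q* = 45.
Because the floor (14) lies above the market-clearing price, it is binding.
At P = 14: Qd = 93 - 6·14 = 9 and Qs = 6·14 - 3 = 81.
Quantity traded falls to 9. At Q = 9 the demand price is (93 - 9)/6 = 14 and the supply price is (3 + 9)/6 = 2.
Deadweight loss = ½ · (14 - 2) · (45 - 9) = ½ · 12 · 36 = 216.

216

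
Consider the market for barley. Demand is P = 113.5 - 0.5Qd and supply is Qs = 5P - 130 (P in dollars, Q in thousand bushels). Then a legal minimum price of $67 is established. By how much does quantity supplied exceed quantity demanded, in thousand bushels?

112

Rearranging demand gives Qd = 227 - 2P. Without the control the market clears where 227 - 2P = 5P - 130, i.e. P* = 51 and Q* = 125.
Since 67 > 51, the floor is binding.
At P = 67: Qd = 227 - 2·67 = 93 and Qs = 5·67 - 130 = 205.
Surplus = Qs - Qd = 205 - 93 = 112.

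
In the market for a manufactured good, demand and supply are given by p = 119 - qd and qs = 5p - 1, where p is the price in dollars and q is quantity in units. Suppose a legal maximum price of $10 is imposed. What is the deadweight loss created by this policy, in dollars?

Rearranging demand gives qd = 119 - p. Setting quantity demanded equal to quantity supplied, 119 - p = 5p - 1, gives p* = 20 and q* = 99.
Since 10 < 20, the ceiling is binding.
At p = 10: qd = 119 - 10 = 109 and qs = 5·10 - 1 = 49.
Quantity traded falls to 49. At q = 49 the demand price is 119 - 49 = 70 and the supply price is (1 + 49)/5 = 10.
Deadweight loss = ½ · (70 - 10) · (99 - 49) = ½ · 60 · 50 = 1500.

1500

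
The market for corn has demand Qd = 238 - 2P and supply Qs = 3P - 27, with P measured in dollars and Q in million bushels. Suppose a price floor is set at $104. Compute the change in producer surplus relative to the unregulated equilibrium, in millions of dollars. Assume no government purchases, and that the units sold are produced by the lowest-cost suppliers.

-204

In a free market, 238 - 2P = 3P - 27 gives the equilibrium P* = 53, Q* = 132.
The floor of 104 is above the equilibrium price 53, so it binds.
At P = 104: Qd = 238 - 2·104 = 30 and Qs = 3·104 - 27 = 285.
Producer surplus without the control is ½ · (53 - 9) · 132 = 2904.
With the floor, 30 units are sold at 104. The supply price at Q = 30 is 19, so PS = ½ · [(104 - 9) + (104 - 19)] · 30 = 2700.
Change in producer surplus = 2700 - 2904 = -204.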